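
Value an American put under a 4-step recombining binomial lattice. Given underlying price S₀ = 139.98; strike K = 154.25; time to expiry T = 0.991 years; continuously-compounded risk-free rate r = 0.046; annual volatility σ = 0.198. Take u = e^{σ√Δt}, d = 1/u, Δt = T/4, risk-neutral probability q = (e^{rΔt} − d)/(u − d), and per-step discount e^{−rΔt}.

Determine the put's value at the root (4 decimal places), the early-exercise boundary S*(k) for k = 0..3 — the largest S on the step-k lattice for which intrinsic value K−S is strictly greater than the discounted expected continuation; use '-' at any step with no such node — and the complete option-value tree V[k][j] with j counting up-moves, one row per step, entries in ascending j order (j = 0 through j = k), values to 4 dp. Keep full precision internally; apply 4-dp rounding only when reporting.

price = 17.4070
boundary = - 126.8425 114.9380 126.8425
tree:
17.4070
27.4075 9.0343
39.3120 16.1139 3.0363
50.0993 27.4075 6.5824 0.0000
59.8741 39.3120 14.2700 0.0000 0.0000

Δt=0.24775  u=1.10357  d=0.90615  q=0.53344  discount=0.98867
step 4 (expiry): payoffs max(K−S,0) = 59.8741 39.3120 14.2700 0.0000 0.0000
step 3: (k=3,j=0): S=104.1507, (K−S)⁺=50.0993, hold=48.3513 ⇒ V=50.0993 exercise | (k=3,j=1): S=126.8425, (K−S)⁺=27.4075, hold=25.6596 ⇒ V=27.4075 exercise | (k=3,j=2): S=154.4782, (K−S)⁺=0.0000, hold=6.5824 ⇒ V=6.5824 continue | (k=3,j=3): S=188.1350, (K−S)⁺=0.0000, hold=0.0000 ⇒ V=0.0000 continue  boundary S*=126.8425
step 2: (k=2,j=0): S=114.9380, (K−S)⁺=39.3120, hold=37.5641 ⇒ V=39.3120 exercise | (k=2,j=1): S=139.9800, (K−S)⁺=14.2700, hold=16.1139 ⇒ V=16.1139 continue | (k=2,j=2): S=170.4780, (K−S)⁺=0.0000, hold=3.0363 ⇒ V=3.0363 continue  boundary S*=114.9380
step 1: (k=1,j=0): S=126.8425, (K−S)⁺=27.4075, hold=26.6321 ⇒ V=27.4075 exercise | (k=1,j=1): S=154.4782, (K−S)⁺=0.0000, hold=9.0343 ⇒ V=9.0343 continue  boundary S*=126.8425
step 0: (k=0,j=0): S=139.9800, (K−S)⁺=14.2700, hold=17.4070 ⇒ V=17.4070 continue  boundary S*=-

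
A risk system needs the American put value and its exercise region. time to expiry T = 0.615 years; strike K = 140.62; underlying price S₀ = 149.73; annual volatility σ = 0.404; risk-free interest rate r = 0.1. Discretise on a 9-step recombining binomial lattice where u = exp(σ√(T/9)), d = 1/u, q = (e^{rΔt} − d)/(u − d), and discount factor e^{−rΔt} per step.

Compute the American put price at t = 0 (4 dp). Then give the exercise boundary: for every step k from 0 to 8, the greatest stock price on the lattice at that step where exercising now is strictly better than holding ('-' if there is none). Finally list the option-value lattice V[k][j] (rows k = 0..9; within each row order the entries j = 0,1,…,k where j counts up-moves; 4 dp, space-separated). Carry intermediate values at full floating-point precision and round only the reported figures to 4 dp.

Δt=0.06833  u=1.11139  d=0.89978  q=0.50603  discount=0.99319
step 9 (expiry): payoffs max(K−S,0) = 82.7407 69.1287 52.3154 31.5479 5.8964 0.0000 0.0000 0.0000 0.0000 0.0000
step 8: (k=8,j=0): S=64.3263, (K−S)⁺=76.2937, hold=75.3361 ⇒ V=76.2937 exercise | (k=8,j=1): S=79.4545, (K−S)⁺=61.1655, hold=60.2079 ⇒ V=61.1655 exercise | (k=8,j=2): S=98.1406, (K−S)⁺=42.4794, hold=41.5218 ⇒ V=42.4794 exercise | (k=8,j=3): S=121.2212, (K−S)⁺=19.3988, hold=18.4411 ⇒ V=19.3988 exercise | (k=8,j=4): S=149.7300, (K−S)⁺=0.0000, hold=2.8928 ⇒ V=2.8928 continue | (k=8,j=5): S=184.9434, (K−S)⁺=0.0000, hold=0.0000 ⇒ V=0.0000 continue | (k=8,j=6): S=228.4384, (K−S)⁺=0.0000, hold=0.0000 ⇒ V=0.0000 continue | (k=8,j=7): S=282.1624, (K−S)⁺=0.0000, hold=0.0000 ⇒ V=0.0000 continue | (k=8,j=8): S=348.5213, (K−S)⁺=0.0000, hold=0.0000 ⇒ V=0.0000 continue  boundary S*=121.2212
step 7: (k=7,j=0): S=71.4913, (K−S)⁺=69.1287, hold=68.1710 ⇒ V=69.1287 exercise | (k=7,j=1): S=88.3046, (K−S)⁺=52.3154, hold=51.3577 ⇒ V=52.3154 exercise | (k=7,j=2): S=109.0721, (K−S)⁺=31.5479, hold=30.5903 ⇒ V=31.5479 exercise | (k=7,j=3): S=134.7236, (K−S)⁺=5.8964, hold=10.9711 ⇒ V=10.9711 continue | (k=7,j=4): S=166.4079, (K−S)⁺=0.0000, hold=1.4193 ⇒ V=1.4193 continue | (k=7,j=5): S=205.5436, (K−S)⁺=0.0000, hold=0.0000 ⇒ V=0.0000 continue | (k=7,j=6): S=253.8833, (K−S)⁺=0.0000, hold=0.0000 ⇒ V=0.0000 continue | (k=7,j=7): S=313.5915, (K−S)⁺=0.0000, hold=0.0000 ⇒ V=0.0000 continue  boundary S*=109.0721
step 6: (k=6,j=0): S=79.4545, (K−S)⁺=61.1655, hold=60.2079 ⇒ V=61.1655 exercise | (k=6,j=1): S=98.1406, (K−S)⁺=42.4794, hold=41.5218 ⇒ V=42.4794 exercise | (k=6,j=2): S=121.2212, (K−S)⁺=19.3988, hold=20.9916 ⇒ V=20.9916 continue | (k=6,j=3): S=149.7300, (K−S)⁺=0.0000, hold=6.0958 ⇒ V=6.0958 continue | (k=6,j=4): S=184.9434, (K−S)⁺=0.0000, hold=0.6963 ⇒ V=0.6963 continue | (k=6,j=5): S=228.4384, (K−S)⁺=0.0000, hold=0.0000 ⇒ V=0.0000 continue | (k=6,j=6): S=282.1624, (K−S)⁺=0.0000, hold=0.0000 ⇒ V=0.0000 continue  boundary S*=98.1406
step 5: (k=5,j=0): S=88.3046, (K−S)⁺=52.3154, hold=51.3577 ⇒ V=52.3154 exercise | (k=5,j=1): S=109.0721, (K−S)⁺=31.5479, hold=31.3908 ⇒ V=31.5479 exercise | (k=5,j=2): S=134.7236, (K−S)⁺=5.8964, hold=13.3623 ⇒ V=13.3623 continue | (k=5,j=3): S=166.4079, (K−S)⁺=0.0000, hold=3.3406 ⇒ V=3.3406 continue | (k=5,j=4): S=205.5436, (K−S)⁺=0.0000, hold=0.3416 ⇒ V=0.3416 continue | (k=5,j=5): S=253.8833, (K−S)⁺=0.0000, hold=0.0000 ⇒ V=0.0000 continue  boundary S*=109.0721
step 4: (k=4,j=0): S=98.1406, (K−S)⁺=42.4794, hold=41.5218 ⇒ V=42.4794 exercise | (k=4,j=1): S=121.2212, (K−S)⁺=19.3988, hold=22.1934 ⇒ V=22.1934 continue | (k=4,j=2): S=149.7300, (K−S)⁺=0.0000, hold=8.2346 ⇒ V=8.2346 continue | (k=4,j=3): S=184.9434, (K−S)⁺=0.0000, hold=1.8106 ⇒ V=1.8106 continue | (k=4,j=4): S=228.4384, (K−S)⁺=0.0000, hold=0.1676 ⇒ V=0.1676 continue  boundary S*=98.1406
step 3: (k=3,j=0): S=109.0721, (K−S)⁺=31.5479, hold=31.9948 ⇒ V=31.9948 continue | (k=3,j=1): S=134.7236, (K−S)⁺=5.8964, hold=15.0269 ⇒ V=15.0269 continue | (k=3,j=2): S=166.4079, (K−S)⁺=0.0000, hold=4.9500 ⇒ V=4.9500 continue | (k=3,j=3): S=205.5436, (K−S)⁺=0.0000, hold=0.9725 ⇒ V=0.9725 continue  boundary S*=-
step 2: (k=2,j=0): S=121.2212, (K−S)⁺=19.3988, hold=23.2492 ⇒ V=23.2492 continue | (k=2,j=1): S=149.7300, (K−S)⁺=0.0000, hold=9.8601 ⇒ V=9.8601 continue | (k=2,j=2): S=184.9434, (K−S)⁺=0.0000, hold=2.9173 ⇒ V=2.9173 continue  boundary S*=-
step 1: (k=1,j=0): S=134.7236, (K−S)⁺=5.8964, hold=16.3618 ⇒ V=16.3618 continue | (k=1,j=1): S=166.4079, (K−S)⁺=0.0000, hold=6.3036 ⇒ V=6.3036 continue  boundary S*=-
step 0: (k=0,j=0): S=149.7300, (K−S)⁺=0.0000, hold=11.1953 ⇒ V=11.1953 continue  boundary S*=-

price = 11.1953
boundary = - - - - 98.1406 109.0721 98.1406 109.0721 121.2212
tree:
11.1953
16.3618 6.3036
23.2492 9.8601 2.9173
31.9948 15.0269 4.9500 0.9725
42.4794 22.1934 8.2346 1.8106 0.1676
52.3154 31.5479 13.3623 3.3406 0.3416 0.0000
61.1655 42.4794 20.9916 6.0958 0.6963 0.0000 0.0000
69.1287 52.3154 31.5479 10.9711 1.4193 0.0000 0.0000 0.0000
76.2937 61.1655 42.4794 19.3988 2.8928 0.0000 0.0000 0.0000 0.0000
82.7407 69.1287 52.3154 31.5479 5.8964 0.0000 0.0000 0.0000 0.0000 0.0000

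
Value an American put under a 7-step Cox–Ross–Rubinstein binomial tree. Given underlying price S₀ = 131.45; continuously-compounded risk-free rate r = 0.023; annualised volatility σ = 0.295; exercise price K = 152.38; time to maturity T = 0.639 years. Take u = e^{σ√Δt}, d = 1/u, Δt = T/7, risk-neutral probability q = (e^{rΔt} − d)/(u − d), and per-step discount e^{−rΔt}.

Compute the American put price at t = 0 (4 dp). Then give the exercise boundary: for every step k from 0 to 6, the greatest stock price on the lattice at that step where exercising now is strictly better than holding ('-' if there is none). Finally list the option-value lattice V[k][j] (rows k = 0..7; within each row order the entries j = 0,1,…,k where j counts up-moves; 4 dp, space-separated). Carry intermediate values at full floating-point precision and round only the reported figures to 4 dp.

params: Δt=0.09129 u=1.09322 d=0.91473 q=0.48951 e^(-rΔt)=0.99790
t_7 payoffs: 81.9431 68.1983 51.7715 32.1392 8.6759 0.0000 0.0000 0.0000
t_6: node(6,0) S=77.0032 payoff=75.3768 vs cont=75.0572 → 75.3768 [stop]  node(6,1) S=92.0293 payoff=60.3507 vs cont=60.0311 → 60.3507 [stop]  node(6,2) S=109.9875 payoff=42.3925 vs cont=42.0729 → 42.3925 [stop]  node(6,3) S=131.4500 payoff=20.9300 vs cont=20.6104 → 20.9300 [stop]  node(6,4) S=157.1006 payoff=0.0000 vs cont=4.4197 → 4.4197 [wait]  node(6,5) S=187.7565 payoff=0.0000 vs cont=0.0000 → 0.0000 [wait]  node(6,6) S=224.3946 payoff=0.0000 vs cont=0.0000 → 0.0000 [wait]  ⇒ S*(6)=131.4500
t_5: node(5,0) S=84.1817 payoff=68.1983 vs cont=67.8787 → 68.1983 [stop]  node(5,1) S=100.6085 payoff=51.7715 vs cont=51.4519 → 51.7715 [stop]  node(5,2) S=120.2408 payoff=32.1392 vs cont=31.8196 → 32.1392 [stop]  node(5,3) S=143.7041 payoff=8.6759 vs cont=12.8211 → 12.8211 [wait]  node(5,4) S=171.7459 payoff=0.0000 vs cont=2.2515 → 2.2515 [wait]  node(5,5) S=205.2597 payoff=0.0000 vs cont=0.0000 → 0.0000 [wait]  ⇒ S*(5)=120.2408
t_4: node(4,0) S=92.0293 payoff=60.3507 vs cont=60.0311 → 60.3507 [stop]  node(4,1) S=109.9875 payoff=42.3925 vs cont=42.0729 → 42.3925 [stop]  node(4,2) S=131.4500 payoff=20.9300 vs cont=22.6353 → 22.6353 [wait]  node(4,3) S=157.1006 payoff=0.0000 vs cont=7.6312 → 7.6312 [wait]  node(4,4) S=187.7565 payoff=0.0000 vs cont=1.1470 → 1.1470 [wait]  ⇒ S*(4)=109.9875
t_3: node(3,0) S=100.6085 payoff=51.7715 vs cont=51.4519 → 51.7715 [stop]  node(3,1) S=120.2408 payoff=32.1392 vs cont=32.6526 → 32.6526 [wait]  node(3,2) S=143.7041 payoff=8.6759 vs cont=15.2586 → 15.2586 [wait]  node(3,3) S=171.7459 payoff=0.0000 vs cont=4.4478 → 4.4478 [wait]  ⇒ S*(3)=100.6085
t_2: node(2,0) S=109.9875 payoff=42.3925 vs cont=42.3237 → 42.3925 [stop]  node(2,1) S=131.4500 payoff=20.9300 vs cont=24.0875 → 24.0875 [wait]  node(2,2) S=157.1006 payoff=0.0000 vs cont=9.9457 → 9.9457 [wait]  ⇒ S*(2)=109.9875
t_1: node(1,0) S=120.2408 payoff=32.1392 vs cont=33.3619 → 33.3619 [wait]  node(1,1) S=143.7041 payoff=8.6759 vs cont=17.1290 → 17.1290 [wait]  ⇒ S*(1)=-
t_0: node(0,0) S=131.4500 payoff=20.9300 vs cont=25.3625 → 25.3625 [wait]  ⇒ S*(0)=-

price = 25.3625
boundary = - - 109.9875 100.6085 109.9875 120.2408 131.4500
tree:
25.3625
33.3619 17.1290
42.3925 24.0875 9.9457
51.7715 32.6526 15.2586 4.4478
60.3507 42.3925 22.6353 7.6312 1.1470
68.1983 51.7715 32.1392 12.8211 2.2515 0.0000
75.3768 60.3507 42.3925 20.9300 4.4197 0.0000 0.0000
81.9431 68.1983 51.7715 32.1392 8.6759 0.0000 0.0000 0.0000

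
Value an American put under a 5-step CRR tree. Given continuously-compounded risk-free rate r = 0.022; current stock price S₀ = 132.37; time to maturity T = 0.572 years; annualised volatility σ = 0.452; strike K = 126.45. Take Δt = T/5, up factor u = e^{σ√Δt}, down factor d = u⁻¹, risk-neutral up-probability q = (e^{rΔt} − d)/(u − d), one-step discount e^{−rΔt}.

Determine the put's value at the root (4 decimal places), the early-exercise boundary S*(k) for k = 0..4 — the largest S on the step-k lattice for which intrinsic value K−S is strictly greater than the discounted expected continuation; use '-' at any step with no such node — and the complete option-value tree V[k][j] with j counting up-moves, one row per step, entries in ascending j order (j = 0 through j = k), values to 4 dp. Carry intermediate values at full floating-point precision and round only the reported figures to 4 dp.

Δt=0.11440  u=1.16519  d=0.85823  q=0.47006  discount=0.99749
step 5 (expiry): payoffs max(K−S,0) = 64.8169 42.7733 12.8458 0.0000 0.0000 0.0000
step 4: (k=4,j=0): S=71.8140, (K−S)⁺=54.6360, hold=54.3181 ⇒ V=54.6360 exercise | (k=4,j=1): S=97.4988, (K−S)⁺=28.9512, hold=28.6333 ⇒ V=28.9512 exercise | (k=4,j=2): S=132.3700, (K−S)⁺=0.0000, hold=6.7903 ⇒ V=6.7903 continue | (k=4,j=3): S=179.7131, (K−S)⁺=0.0000, hold=0.0000 ⇒ V=0.0000 continue | (k=4,j=4): S=243.9888, (K−S)⁺=0.0000, hold=0.0000 ⇒ V=0.0000 continue  boundary S*=97.4988
step 3: (k=3,j=0): S=83.6767, (K−S)⁺=42.7733, hold=42.4555 ⇒ V=42.7733 exercise | (k=3,j=1): S=113.6042, (K−S)⁺=12.8458, hold=18.4876 ⇒ V=18.4876 continue | (k=3,j=2): S=154.2356, (K−S)⁺=0.0000, hold=3.5894 ⇒ V=3.5894 continue | (k=3,j=3): S=209.3991, (K−S)⁺=0.0000, hold=0.0000 ⇒ V=0.0000 continue  boundary S*=83.6767
step 2: (k=2,j=0): S=97.4988, (K−S)⁺=28.9512, hold=31.2786 ⇒ V=31.2786 continue | (k=2,j=1): S=132.3700, (K−S)⁺=0.0000, hold=11.4556 ⇒ V=11.4556 continue | (k=2,j=2): S=179.7131, (K−S)⁺=0.0000, hold=1.8974 ⇒ V=1.8974 continue  boundary S*=-
step 1: (k=1,j=0): S=113.6042, (K−S)⁺=12.8458, hold=21.9054 ⇒ V=21.9054 continue | (k=1,j=1): S=154.2356, (K−S)⁺=0.0000, hold=6.9451 ⇒ V=6.9451 continue  boundary S*=-
step 0: (k=0,j=0): S=132.3700, (K−S)⁺=0.0000, hold=14.8357 ⇒ V=14.8357 continue  boundary S*=-

price = 14.8357
boundary = - - - 83.6767 97.4988
tree:
14.8357
21.9054 6.9451
31.2786 11.4556 1.8974
42.7733 18.4876 3.5894 0.0000
54.6360 28.9512 6.7903 0.0000 0.0000
64.8169 42.7733 12.8458 0.0000 0.0000 0.0000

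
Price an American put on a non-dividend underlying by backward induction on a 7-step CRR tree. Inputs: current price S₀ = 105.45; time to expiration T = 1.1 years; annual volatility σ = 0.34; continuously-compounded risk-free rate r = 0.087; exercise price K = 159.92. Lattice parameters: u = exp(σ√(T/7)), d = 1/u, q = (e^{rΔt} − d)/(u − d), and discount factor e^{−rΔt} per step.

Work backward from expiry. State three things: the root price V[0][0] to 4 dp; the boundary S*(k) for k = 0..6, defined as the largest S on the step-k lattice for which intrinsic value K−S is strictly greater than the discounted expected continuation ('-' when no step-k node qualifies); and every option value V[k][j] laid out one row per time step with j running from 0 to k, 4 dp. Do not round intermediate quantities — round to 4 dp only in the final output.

Δt=0.15714, u=1.14429, d=0.87391, q=0.51727, disc=e^(-rΔt)=0.98642
k=7 terminal: V=max(K-S,0) → 118.8706 106.1704 89.5409 67.7664 39.2551 1.9227 0.0000 0.0000
k=6: j=0 S=46.9722 intr=112.9478 cont=110.7764 V=112.9478[EX]; j=1 S=61.5048 intr=98.4152 cont=96.2437 V=98.4152[EX]; j=2 S=80.5338 intr=79.3862 cont=77.2148 V=79.3862[EX]; j=3 S=105.4500 intr=54.4700 cont=52.2985 V=54.4700[EX]; j=4 S=138.0751 intr=21.8449 cont=19.6735 V=21.8449[EX]; j=5 S=180.7939 intr=0.0000 cont=0.9156 V=0.9156[hold]; j=6 S=236.7296 intr=0.0000 cont=0.0000 V=0.0000[hold]  S*(6)=138.0751
k=5: j=0 S=53.7496 intr=106.1704 cont=103.9990 V=106.1704[EX]; j=1 S=70.3791 intr=89.5409 cont=87.3695 V=89.5409[EX]; j=2 S=92.1536 intr=67.7664 cont=65.5950 V=67.7664[EX]; j=3 S=120.6649 intr=39.2551 cont=37.0837 V=39.2551[EX]; j=4 S=157.9973 intr=1.9227 cont=10.8692 V=10.8692[hold]; j=5 S=206.8798 intr=0.0000 cont=0.4360 V=0.4360[hold]  S*(5)=120.6649
k=4: j=0 S=61.5048 intr=98.4152 cont=96.2437 V=98.4152[EX]; j=1 S=80.5338 intr=79.3862 cont=77.2148 V=79.3862[EX]; j=2 S=105.4500 intr=54.4700 cont=52.2985 V=54.4700[EX]; j=3 S=138.0751 intr=21.8449 cont=24.2384 V=24.2384[hold]; j=4 S=180.7939 intr=0.0000 cont=5.3981 V=5.3981[hold]  S*(4)=105.4500
k=3: j=0 S=70.3791 intr=89.5409 cont=87.3695 V=89.5409[EX]; j=1 S=92.1536 intr=67.7664 cont=65.5950 V=67.7664[EX]; j=2 S=120.6649 intr=39.2551 cont=38.3049 V=39.2551[EX]; j=3 S=157.9973 intr=1.9227 cont=14.2962 V=14.2962[hold]  S*(3)=120.6649
k=2: j=0 S=80.5338 intr=79.3862 cont=77.2148 V=79.3862[EX]; j=1 S=105.4500 intr=54.4700 cont=52.2985 V=54.4700[EX]; j=2 S=138.0751 intr=21.8449 cont=25.9869 V=25.9869[hold]  S*(2)=105.4500
k=1: j=0 S=92.1536 intr=67.7664 cont=65.5950 V=67.7664[EX]; j=1 S=120.6649 intr=39.2551 cont=39.1971 V=39.2551[EX]  S*(1)=120.6649
k=0: j=0 S=105.4500 intr=54.4700 cont=52.2985 V=54.4700[EX]  S*(0)=105.4500

price = 54.4700
boundary = 105.4500 120.6649 105.4500 120.6649 105.4500 120.6649 138.0751
tree:
54.4700
67.7664 39.2551
79.3862 54.4700 25.9869
89.5409 67.7664 39.2551 14.2962
98.4152 79.3862 54.4700 24.2384 5.3981
106.1704 89.5409 67.7664 39.2551 10.8692 0.4360
112.9478 98.4152 79.3862 54.4700 21.8449 0.9156 0.0000
118.8706 106.1704 89.5409 67.7664 39.2551 1.9227 0.0000 0.0000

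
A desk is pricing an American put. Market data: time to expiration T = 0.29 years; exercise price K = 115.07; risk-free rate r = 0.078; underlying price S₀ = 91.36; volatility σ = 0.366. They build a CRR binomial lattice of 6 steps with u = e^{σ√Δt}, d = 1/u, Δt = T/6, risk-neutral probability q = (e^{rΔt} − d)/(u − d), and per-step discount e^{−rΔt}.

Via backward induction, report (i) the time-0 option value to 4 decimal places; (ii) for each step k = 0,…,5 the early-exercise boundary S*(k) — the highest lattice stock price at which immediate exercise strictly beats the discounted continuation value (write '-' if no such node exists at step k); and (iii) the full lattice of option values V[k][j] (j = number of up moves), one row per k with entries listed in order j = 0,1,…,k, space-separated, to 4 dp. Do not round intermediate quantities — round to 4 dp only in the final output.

price = 23.9201
boundary = - 84.2967 91.3600 84.2967 91.3600 99.0151
tree:
23.9201
30.7733 17.3373
37.2904 23.7100 11.1793
43.3038 30.7733 16.6802 5.8354
48.8522 37.2904 23.7100 9.8688 1.8994
53.9716 43.3038 30.7733 16.0549 3.8388 0.0000
58.6953 48.8522 37.2904 23.7100 7.7584 0.0000 0.0000

Δt=0.04833  u=1.08379  d=0.92269  q=0.50334  discount=0.99624
step 6 (expiry): payoffs max(K−S,0) = 58.6953 48.8522 37.2904 23.7100 7.7584 0.0000 0.0000
step 5: (k=5,j=0): S=61.0984, (K−S)⁺=53.9716, hold=53.5386 ⇒ V=53.9716 exercise | (k=5,j=1): S=71.7662, (K−S)⁺=43.3038, hold=42.8708 ⇒ V=43.3038 exercise | (k=5,j=2): S=84.2967, (K−S)⁺=30.7733, hold=30.3403 ⇒ V=30.7733 exercise | (k=5,j=3): S=99.0151, (K−S)⁺=16.0549, hold=15.6219 ⇒ V=16.0549 exercise | (k=5,j=4): S=116.3033, (K−S)⁺=0.0000, hold=3.8388 ⇒ V=3.8388 continue | (k=5,j=5): S=136.6100, (K−S)⁺=0.0000, hold=0.0000 ⇒ V=0.0000 continue  boundary S*=99.0151
step 4: (k=4,j=0): S=66.2178, (K−S)⁺=48.8522, hold=48.4192 ⇒ V=48.8522 exercise | (k=4,j=1): S=77.7796, (K−S)⁺=37.2904, hold=36.8574 ⇒ V=37.2904 exercise | (k=4,j=2): S=91.3600, (K−S)⁺=23.7100, hold=23.2770 ⇒ V=23.7100 exercise | (k=4,j=3): S=107.3116, (K−S)⁺=7.7584, hold=9.8688 ⇒ V=9.8688 continue | (k=4,j=4): S=126.0484, (K−S)⁺=0.0000, hold=1.8994 ⇒ V=1.8994 continue  boundary S*=91.3600
step 3: (k=3,j=0): S=71.7662, (K−S)⁺=43.3038, hold=42.8708 ⇒ V=43.3038 exercise | (k=3,j=1): S=84.2967, (K−S)⁺=30.7733, hold=30.3403 ⇒ V=30.7733 exercise | (k=3,j=2): S=99.0151, (K−S)⁺=16.0549, hold=16.6802 ⇒ V=16.6802 continue | (k=3,j=3): S=116.3033, (K−S)⁺=0.0000, hold=5.8354 ⇒ V=5.8354 continue  boundary S*=84.2967
step 2: (k=2,j=0): S=77.7796, (K−S)⁺=37.2904, hold=36.8574 ⇒ V=37.2904 exercise | (k=2,j=1): S=91.3600, (K−S)⁺=23.7100, hold=23.5905 ⇒ V=23.7100 exercise | (k=2,j=2): S=107.3116, (K−S)⁺=7.7584, hold=11.1793 ⇒ V=11.1793 continue  boundary S*=91.3600
step 1: (k=1,j=0): S=84.2967, (K−S)⁺=30.7733, hold=30.3403 ⇒ V=30.7733 exercise | (k=1,j=1): S=99.0151, (K−S)⁺=16.0549, hold=17.3373 ⇒ V=17.3373 continue  boundary S*=84.2967
step 0: (k=0,j=0): S=91.3600, (K−S)⁺=23.7100, hold=23.9201 ⇒ V=23.9201 continue  boundary S*=-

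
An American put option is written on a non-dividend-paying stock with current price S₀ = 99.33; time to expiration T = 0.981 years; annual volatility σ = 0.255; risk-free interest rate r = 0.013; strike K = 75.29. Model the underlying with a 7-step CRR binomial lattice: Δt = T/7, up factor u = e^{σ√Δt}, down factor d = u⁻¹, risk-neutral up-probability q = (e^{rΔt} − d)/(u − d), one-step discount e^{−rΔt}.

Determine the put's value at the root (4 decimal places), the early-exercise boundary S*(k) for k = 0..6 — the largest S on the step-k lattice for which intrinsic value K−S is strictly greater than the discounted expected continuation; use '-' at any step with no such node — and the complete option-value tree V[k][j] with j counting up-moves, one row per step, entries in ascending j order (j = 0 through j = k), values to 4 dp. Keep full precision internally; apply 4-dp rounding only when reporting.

price = 1.2218
boundary = - - - - - 61.6296 67.8028
tree:
1.2218
2.0709 0.3271
3.4544 0.6138 0.0248
5.6428 1.1499 0.0483 0.0000
8.9603 2.1510 0.0941 0.0000 0.0000
13.6604 4.0169 0.1833 0.0000 0.0000 0.0000
19.2715 7.4872 0.3571 0.0000 0.0000 0.0000 0.0000
24.3718 13.6604 0.6956 0.0000 0.0000 0.0000 0.0000 0.0000

Δt=0.14014  u=1.10017  d=0.90895  q=0.48569  discount=0.99818
step 7 (expiry): payoffs max(K−S,0) = 24.3718 13.6604 0.6956 0.0000 0.0000 0.0000 0.0000 0.0000
step 6: (k=6,j=0): S=56.0185, (K−S)⁺=19.2715, hold=19.1345 ⇒ V=19.2715 exercise | (k=6,j=1): S=67.8028, (K−S)⁺=7.4872, hold=7.3501 ⇒ V=7.4872 exercise | (k=6,j=2): S=82.0662, (K−S)⁺=0.0000, hold=0.3571 ⇒ V=0.3571 continue | (k=6,j=3): S=99.3300, (K−S)⁺=0.0000, hold=0.0000 ⇒ V=0.0000 continue | (k=6,j=4): S=120.2255, (K−S)⁺=0.0000, hold=0.0000 ⇒ V=0.0000 continue | (k=6,j=5): S=145.5168, (K−S)⁺=0.0000, hold=0.0000 ⇒ V=0.0000 continue | (k=6,j=6): S=176.1284, (K−S)⁺=0.0000, hold=0.0000 ⇒ V=0.0000 continue  boundary S*=67.8028
step 5: (k=5,j=0): S=61.6296, (K−S)⁺=13.6604, hold=13.5233 ⇒ V=13.6604 exercise | (k=5,j=1): S=74.5944, (K−S)⁺=0.6956, hold=4.0169 ⇒ V=4.0169 continue | (k=5,j=2): S=90.2864, (K−S)⁺=0.0000, hold=0.1833 ⇒ V=0.1833 continue | (k=5,j=3): S=109.2795, (K−S)⁺=0.0000, hold=0.0000 ⇒ V=0.0000 continue | (k=5,j=4): S=132.2680, (K−S)⁺=0.0000, hold=0.0000 ⇒ V=0.0000 continue | (k=5,j=5): S=160.0926, (K−S)⁺=0.0000, hold=0.0000 ⇒ V=0.0000 continue  boundary S*=61.6296
step 4: (k=4,j=0): S=67.8028, (K−S)⁺=7.4872, hold=8.9603 ⇒ V=8.9603 continue | (k=4,j=1): S=82.0662, (K−S)⁺=0.0000, hold=2.1510 ⇒ V=2.1510 continue | (k=4,j=2): S=99.3300, (K−S)⁺=0.0000, hold=0.0941 ⇒ V=0.0941 continue | (k=4,j=3): S=120.2255, (K−S)⁺=0.0000, hold=0.0000 ⇒ V=0.0000 continue | (k=4,j=4): S=145.5168, (K−S)⁺=0.0000, hold=0.0000 ⇒ V=0.0000 continue  boundary S*=-
step 3: (k=3,j=0): S=74.5944, (K−S)⁺=0.6956, hold=5.6428 ⇒ V=5.6428 continue | (k=3,j=1): S=90.2864, (K−S)⁺=0.0000, hold=1.1499 ⇒ V=1.1499 continue | (k=3,j=2): S=109.2795, (K−S)⁺=0.0000, hold=0.0483 ⇒ V=0.0483 continue | (k=3,j=3): S=132.2680, (K−S)⁺=0.0000, hold=0.0000 ⇒ V=0.0000 continue  boundary S*=-
step 2: (k=2,j=0): S=82.0662, (K−S)⁺=0.0000, hold=3.4544 ⇒ V=3.4544 continue | (k=2,j=1): S=99.3300, (K−S)⁺=0.0000, hold=0.6138 ⇒ V=0.6138 continue | (k=2,j=2): S=120.2255, (K−S)⁺=0.0000, hold=0.0248 ⇒ V=0.0248 continue  boundary S*=-
step 1: (k=1,j=0): S=90.2864, (K−S)⁺=0.0000, hold=2.0709 ⇒ V=2.0709 continue | (k=1,j=1): S=109.2795, (K−S)⁺=0.0000, hold=0.3271 ⇒ V=0.3271 continue  boundary S*=-
step 0: (k=0,j=0): S=99.3300, (K−S)⁺=0.0000, hold=1.2218 ⇒ V=1.2218 continue  boundary S*=-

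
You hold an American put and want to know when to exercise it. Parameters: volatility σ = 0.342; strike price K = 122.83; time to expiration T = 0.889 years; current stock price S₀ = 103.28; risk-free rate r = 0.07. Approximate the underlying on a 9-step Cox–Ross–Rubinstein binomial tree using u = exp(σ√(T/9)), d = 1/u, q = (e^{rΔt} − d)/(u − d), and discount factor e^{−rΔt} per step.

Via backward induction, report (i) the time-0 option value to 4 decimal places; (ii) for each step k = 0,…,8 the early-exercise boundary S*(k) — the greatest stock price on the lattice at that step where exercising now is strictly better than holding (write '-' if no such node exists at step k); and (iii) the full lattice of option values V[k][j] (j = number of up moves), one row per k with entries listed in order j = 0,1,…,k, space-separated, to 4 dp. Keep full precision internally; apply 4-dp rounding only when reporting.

price = 23.0090
boundary = - - 83.3018 74.8123 83.3018 92.7546 83.3018 92.7546 103.2800
tree:
23.0090
30.5962 15.8988
39.5282 22.2740 9.8773
48.0177 30.2124 14.8101 5.1848
55.6419 39.5282 21.5092 8.4567 2.0536
62.4892 48.0177 30.0754 13.4202 3.7148 0.4559
68.6386 55.6419 39.5282 20.5625 6.6140 0.9281 0.0000
74.1613 62.4892 48.0177 30.0754 11.5339 1.8894 0.0000 0.0000
79.1213 68.6386 55.6419 39.5282 19.5500 3.8464 0.0000 0.0000 0.0000
83.5757 74.1613 62.4892 48.0177 30.0754 7.8302 0.0000 0.0000 0.0000 0.0000

Δt=0.09878, u=1.11348, d=0.89809, q=0.50537, disc=e^(-rΔt)=0.99311
k=9 terminal: V=max(K-S,0) → 83.5757 74.1613 62.4892 48.0177 30.0754 7.8302 0.0000 0.0000 0.0000 0.0000
k=8: j=0 S=43.7087 intr=79.1213 cont=78.2749 V=79.1213[EX]; j=1 S=54.1914 intr=68.6386 cont=67.7922 V=68.6386[EX]; j=2 S=67.1881 intr=55.6419 cont=54.7955 V=55.6419[EX]; j=3 S=83.3018 intr=39.5282 cont=38.6819 V=39.5282[EX]; j=4 S=103.2800 intr=19.5500 cont=18.7036 V=19.5500[EX]; j=5 S=128.0496 intr=0.0000 cont=3.8464 V=3.8464[hold]; j=6 S=158.7597 intr=0.0000 cont=0.0000 V=0.0000[hold]; j=7 S=196.8349 intr=0.0000 cont=0.0000 V=0.0000[hold]; j=8 S=244.0418 intr=0.0000 cont=0.0000 V=0.0000[hold]  S*(8)=103.2800
k=7: j=0 S=48.6687 intr=74.1613 cont=73.3150 V=74.1613[EX]; j=1 S=60.3408 intr=62.4892 cont=61.6428 V=62.4892[EX]; j=2 S=74.8123 intr=48.0177 cont=47.1713 V=48.0177[EX]; j=3 S=92.7546 intr=30.0754 cont=29.2291 V=30.0754[EX]; j=4 S=114.9998 intr=7.8302 cont=11.5339 V=11.5339[hold]; j=5 S=142.5802 intr=0.0000 cont=1.8894 V=1.8894[hold]; j=6 S=176.7751 intr=0.0000 cont=0.0000 V=0.0000[hold]; j=7 S=219.1710 intr=0.0000 cont=0.0000 V=0.0000[hold]  S*(7)=92.7546
k=6: j=0 S=54.1914 intr=68.6386 cont=67.7922 V=68.6386[EX]; j=1 S=67.1881 intr=55.6419 cont=54.7955 V=55.6419[EX]; j=2 S=83.3018 intr=39.5282 cont=38.6819 V=39.5282[EX]; j=3 S=103.2800 intr=19.5500 cont=20.5625 V=20.5625[hold]; j=4 S=128.0496 intr=0.0000 cont=6.6140 V=6.6140[hold]; j=5 S=158.7597 intr=0.0000 cont=0.9281 V=0.9281[hold]; j=6 S=196.8349 intr=0.0000 cont=0.0000 V=0.0000[hold]  S*(6)=83.3018
k=5: j=0 S=60.3408 intr=62.4892 cont=61.6428 V=62.4892[EX]; j=1 S=74.8123 intr=48.0177 cont=47.1713 V=48.0177[EX]; j=2 S=92.7546 intr=30.0754 cont=29.7372 V=30.0754[EX]; j=3 S=114.9998 intr=7.8302 cont=13.4202 V=13.4202[hold]; j=4 S=142.5802 intr=0.0000 cont=3.7148 V=3.7148[hold]; j=5 S=176.7751 intr=0.0000 cont=0.4559 V=0.4559[hold]  S*(5)=92.7546
k=4: j=0 S=67.1881 intr=55.6419 cont=54.7955 V=55.6419[EX]; j=1 S=83.3018 intr=39.5282 cont=38.6819 V=39.5282[EX]; j=2 S=103.2800 intr=19.5500 cont=21.5092 V=21.5092[hold]; j=3 S=128.0496 intr=0.0000 cont=8.4567 V=8.4567[hold]; j=4 S=158.7597 intr=0.0000 cont=2.0536 V=2.0536[hold]  S*(4)=83.3018
k=3: j=0 S=74.8123 intr=48.0177 cont=47.1713 V=48.0177[EX]; j=1 S=92.7546 intr=30.0754 cont=30.2124 V=30.2124[hold]; j=2 S=114.9998 intr=7.8302 cont=14.8101 V=14.8101[hold]; j=3 S=142.5802 intr=0.0000 cont=5.1848 V=5.1848[hold]  S*(3)=74.8123
k=2: j=0 S=83.3018 intr=39.5282 cont=38.7506 V=39.5282[EX]; j=1 S=103.2800 intr=19.5500 cont=22.2740 V=22.2740[hold]; j=2 S=128.0496 intr=0.0000 cont=9.8773 V=9.8773[hold]  S*(2)=83.3018
k=1: j=0 S=92.7546 intr=30.0754 cont=30.5962 V=30.5962[hold]; j=1 S=114.9998 intr=7.8302 cont=15.8988 V=15.8988[hold]  S*(1)=-
k=0: j=0 S=103.2800 intr=19.5500 cont=23.0090 V=23.0090[hold]  S*(0)=-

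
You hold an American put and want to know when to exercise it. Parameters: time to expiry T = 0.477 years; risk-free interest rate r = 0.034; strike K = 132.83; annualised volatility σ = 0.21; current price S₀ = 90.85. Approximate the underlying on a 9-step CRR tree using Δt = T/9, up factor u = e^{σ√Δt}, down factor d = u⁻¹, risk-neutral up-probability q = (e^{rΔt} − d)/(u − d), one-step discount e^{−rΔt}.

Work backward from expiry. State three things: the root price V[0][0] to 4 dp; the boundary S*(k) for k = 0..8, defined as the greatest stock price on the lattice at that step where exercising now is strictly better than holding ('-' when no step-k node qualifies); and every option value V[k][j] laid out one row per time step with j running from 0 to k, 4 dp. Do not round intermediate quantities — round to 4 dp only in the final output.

Δt=0.05300, u=1.04953, d=0.95280, q=0.50656, disc=e^(-rΔt)=0.99820
k=9 terminal: V=max(K-S,0) → 74.0325 68.0634 61.4883 54.2456 46.2677 37.4799 27.7999 17.1373 5.3921 0.0000
k=8: j=0 S=61.7099 intr=71.1201 cont=70.8809 V=71.1201[EX]; j=1 S=67.9747 intr=64.8553 cont=64.6161 V=64.8553[EX]; j=2 S=74.8755 intr=57.9545 cont=57.7153 V=57.9545[EX]; j=3 S=82.4769 intr=50.3531 cont=50.1139 V=50.3531[EX]; j=4 S=90.8500 intr=41.9800 cont=41.7409 V=41.9800[EX]; j=5 S=100.0731 intr=32.7569 cont=32.5177 V=32.7569[EX]; j=6 S=110.2326 intr=22.5974 cont=22.3583 V=22.5974[EX]; j=7 S=121.4234 intr=11.4066 cont=11.1675 V=11.4066[EX]; j=8 S=133.7503 intr=0.0000 cont=2.6559 V=2.6559[hold]  S*(8)=121.4234
k=7: j=0 S=64.7666 intr=68.0634 cont=67.8242 V=68.0634[EX]; j=1 S=71.3417 intr=61.4883 cont=61.2491 V=61.4883[EX]; j=2 S=78.5844 intr=54.2456 cont=54.0065 V=54.2456[EX]; j=3 S=86.5623 intr=46.2677 cont=46.0286 V=46.2677[EX]; j=4 S=95.3501 intr=37.4799 cont=37.2408 V=37.4799[EX]; j=5 S=105.0301 intr=27.7999 cont=27.5608 V=27.7999[EX]; j=6 S=115.6927 intr=17.1373 cont=16.8981 V=17.1373[EX]; j=7 S=127.4379 intr=5.3921 cont=6.9613 V=6.9613[hold]  S*(7)=115.6927
k=6: j=0 S=67.9747 intr=64.8553 cont=64.6161 V=64.8553[EX]; j=1 S=74.8755 intr=57.9545 cont=57.7153 V=57.9545[EX]; j=2 S=82.4769 intr=50.3531 cont=50.1139 V=50.3531[EX]; j=3 S=90.8500 intr=41.9800 cont=41.7409 V=41.9800[EX]; j=4 S=100.0731 intr=32.7569 cont=32.5177 V=32.7569[EX]; j=5 S=110.2326 intr=22.5974 cont=22.3583 V=22.5974[EX]; j=6 S=121.4234 intr=11.4066 cont=11.9609 V=11.9609[hold]  S*(6)=110.2326
k=5: j=0 S=71.3417 intr=61.4883 cont=61.2491 V=61.4883[EX]; j=1 S=78.5844 intr=54.2456 cont=54.0065 V=54.2456[EX]; j=2 S=86.5623 intr=46.2677 cont=46.0286 V=46.2677[EX]; j=3 S=95.3501 intr=37.4799 cont=37.2408 V=37.4799[EX]; j=4 S=105.0301 intr=27.7999 cont=27.5608 V=27.7999[EX]; j=5 S=115.6927 intr=17.1373 cont=17.1784 V=17.1784[hold]  S*(5)=105.0301
k=4: j=0 S=74.8755 intr=57.9545 cont=57.7153 V=57.9545[EX]; j=1 S=82.4769 intr=50.3531 cont=50.1139 V=50.3531[EX]; j=2 S=90.8500 intr=41.9800 cont=41.7409 V=41.9800[EX]; j=3 S=100.0731 intr=32.7569 cont=32.5177 V=32.7569[EX]; j=4 S=110.2326 intr=22.5974 cont=22.3791 V=22.5974[EX]  S*(4)=110.2326
k=3: j=0 S=78.5844 intr=54.2456 cont=54.0065 V=54.2456[EX]; j=1 S=86.5623 intr=46.2677 cont=46.0286 V=46.2677[EX]; j=2 S=95.3501 intr=37.4799 cont=37.2408 V=37.4799[EX]; j=3 S=105.0301 intr=27.7999 cont=27.5608 V=27.7999[EX]  S*(3)=105.0301
k=2: j=0 S=82.4769 intr=50.3531 cont=50.1139 V=50.3531[EX]; j=1 S=90.8500 intr=41.9800 cont=41.7409 V=41.9800[EX]; j=2 S=100.0731 intr=32.7569 cont=32.5177 V=32.7569[EX]  S*(2)=100.0731
k=1: j=0 S=86.5623 intr=46.2677 cont=46.0286 V=46.2677[EX]; j=1 S=95.3501 intr=37.4799 cont=37.2408 V=37.4799[EX]  S*(1)=95.3501
k=0: j=0 S=90.8500 intr=41.9800 cont=41.7409 V=41.9800[EX]  S*(0)=90.8500

price = 41.9800
boundary = 90.8500 95.3501 100.0731 105.0301 110.2326 105.0301 110.2326 115.6927 121.4234
tree:
41.9800
46.2677 37.4799
50.3531 41.9800 32.7569
54.2456 46.2677 37.4799 27.7999
57.9545 50.3531 41.9800 32.7569 22.5974
61.4883 54.2456 46.2677 37.4799 27.7999 17.1784
64.8553 57.9545 50.3531 41.9800 32.7569 22.5974 11.9609
68.0634 61.4883 54.2456 46.2677 37.4799 27.7999 17.1373 6.9613
71.1201 64.8553 57.9545 50.3531 41.9800 32.7569 22.5974 11.4066 2.6559
74.0325 68.0634 61.4883 54.2456 46.2677 37.4799 27.7999 17.1373 5.3921 0.0000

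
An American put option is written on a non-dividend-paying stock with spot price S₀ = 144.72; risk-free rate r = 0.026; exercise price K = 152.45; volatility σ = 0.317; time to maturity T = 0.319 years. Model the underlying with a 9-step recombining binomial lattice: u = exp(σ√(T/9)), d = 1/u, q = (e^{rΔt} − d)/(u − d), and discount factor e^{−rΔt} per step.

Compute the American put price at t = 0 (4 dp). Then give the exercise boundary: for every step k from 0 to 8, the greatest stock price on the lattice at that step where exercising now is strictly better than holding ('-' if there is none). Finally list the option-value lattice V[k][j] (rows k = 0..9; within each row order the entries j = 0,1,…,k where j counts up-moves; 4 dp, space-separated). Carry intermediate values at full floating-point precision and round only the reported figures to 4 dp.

Δt=0.03544, u=1.06150, d=0.94207, q=0.49280, disc=e^(-rΔt)=0.99908
k=9 terminal: V=max(K-S,0) → 67.8719 57.1494 45.0674 31.4538 16.1143 0.0000 0.0000 0.0000 0.0000 0.0000
k=8: j=0 S=89.7794 intr=62.6706 cont=62.5301 V=62.6706[EX]; j=1 S=101.1614 intr=51.2886 cont=51.1482 V=51.2886[EX]; j=2 S=113.9863 intr=38.4637 cont=38.3233 V=38.4637[EX]; j=3 S=128.4371 intr=24.0129 cont=23.8724 V=24.0129[EX]; j=4 S=144.7200 intr=7.7300 cont=8.1656 V=8.1656[hold]; j=5 S=163.0672 intr=0.0000 cont=0.0000 V=0.0000[hold]; j=6 S=183.7403 intr=0.0000 cont=0.0000 V=0.0000[hold]; j=7 S=207.0343 intr=0.0000 cont=0.0000 V=0.0000[hold]; j=8 S=233.2815 intr=0.0000 cont=0.0000 V=0.0000[hold]  S*(8)=128.4371
k=7: j=0 S=95.3006 intr=57.1494 cont=57.0089 V=57.1494[EX]; j=1 S=107.3826 intr=45.0674 cont=44.9270 V=45.0674[EX]; j=2 S=120.9962 intr=31.4538 cont=31.3134 V=31.4538[EX]; j=3 S=136.3357 intr=16.1143 cont=16.1883 V=16.1883[hold]; j=4 S=153.6199 intr=0.0000 cont=4.1377 V=4.1377[hold]; j=5 S=173.0954 intr=0.0000 cont=0.0000 V=0.0000[hold]; j=6 S=195.0399 intr=0.0000 cont=0.0000 V=0.0000[hold]; j=7 S=219.7664 intr=0.0000 cont=0.0000 V=0.0000[hold]  S*(7)=120.9962
k=6: j=0 S=101.1614 intr=51.2886 cont=51.1482 V=51.2886[EX]; j=1 S=113.9863 intr=38.4637 cont=38.3233 V=38.4637[EX]; j=2 S=128.4371 intr=24.0129 cont=23.9089 V=24.0129[EX]; j=3 S=144.7200 intr=7.7300 cont=10.2403 V=10.2403[hold]; j=4 S=163.0672 intr=0.0000 cont=2.0967 V=2.0967[hold]; j=5 S=183.7403 intr=0.0000 cont=0.0000 V=0.0000[hold]; j=6 S=207.0343 intr=0.0000 cont=0.0000 V=0.0000[hold]  S*(6)=128.4371
k=5: j=0 S=107.3826 intr=45.0674 cont=44.9270 V=45.0674[EX]; j=1 S=120.9962 intr=31.4538 cont=31.3134 V=31.4538[EX]; j=2 S=136.3357 intr=16.1143 cont=17.2098 V=17.2098[hold]; j=3 S=153.6199 intr=0.0000 cont=6.2214 V=6.2214[hold]; j=4 S=173.0954 intr=0.0000 cont=1.0625 V=1.0625[hold]; j=5 S=195.0399 intr=0.0000 cont=0.0000 V=0.0000[hold]  S*(5)=120.9962
k=4: j=0 S=113.9863 intr=38.4637 cont=38.3233 V=38.4637[EX]; j=1 S=128.4371 intr=24.0129 cont=24.4118 V=24.4118[hold]; j=2 S=144.7200 intr=7.7300 cont=11.7838 V=11.7838[hold]; j=3 S=163.0672 intr=0.0000 cont=3.6757 V=3.6757[hold]; j=4 S=183.7403 intr=0.0000 cont=0.5384 V=0.5384[hold]  S*(4)=113.9863
k=3: j=0 S=120.9962 intr=31.4538 cont=31.5098 V=31.5098[hold]; j=1 S=136.3357 intr=16.1143 cont=18.1719 V=18.1719[hold]; j=2 S=153.6199 intr=0.0000 cont=7.7809 V=7.7809[hold]; j=3 S=173.0954 intr=0.0000 cont=2.1276 V=2.1276[hold]  S*(3)=-
k=2: j=0 S=128.4371 intr=24.0129 cont=24.9139 V=24.9139[hold]; j=1 S=144.7200 intr=7.7300 cont=13.0392 V=13.0392[hold]; j=2 S=163.0672 intr=0.0000 cont=4.9903 V=4.9903[hold]  S*(2)=-
k=1: j=0 S=136.3357 intr=16.1143 cont=19.0444 V=19.0444[hold]; j=1 S=153.6199 intr=0.0000 cont=9.0643 V=9.0643[hold]  S*(1)=-
k=0: j=0 S=144.7200 intr=7.7300 cont=14.1132 V=14.1132[hold]  S*(0)=-

price = 14.1132
boundary = - - - - 113.9863 120.9962 128.4371 120.9962 128.4371
tree:
14.1132
19.0444 9.0643
24.9139 13.0392 4.9903
31.5098 18.1719 7.7809 2.1276
38.4637 24.4118 11.7838 3.6757 0.5384
45.0674 31.4538 17.2098 6.2214 1.0625 0.0000
51.2886 38.4637 24.0129 10.2403 2.0967 0.0000 0.0000
57.1494 45.0674 31.4538 16.1883 4.1377 0.0000 0.0000 0.0000
62.6706 51.2886 38.4637 24.0129 8.1656 0.0000 0.0000 0.0000 0.0000
67.8719 57.1494 45.0674 31.4538 16.1143 0.0000 0.0000 0.0000 0.0000 0.0000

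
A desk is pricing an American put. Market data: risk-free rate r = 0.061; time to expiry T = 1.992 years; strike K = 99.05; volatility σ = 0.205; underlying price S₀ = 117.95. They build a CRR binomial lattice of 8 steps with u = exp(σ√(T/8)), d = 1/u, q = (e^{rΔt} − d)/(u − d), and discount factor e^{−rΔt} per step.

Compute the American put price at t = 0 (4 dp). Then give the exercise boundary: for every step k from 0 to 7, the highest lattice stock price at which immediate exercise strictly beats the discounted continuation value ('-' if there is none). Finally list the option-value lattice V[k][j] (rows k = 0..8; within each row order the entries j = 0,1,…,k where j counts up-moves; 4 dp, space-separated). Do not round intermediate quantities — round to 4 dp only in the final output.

price = 2.7183
boundary = - - - - 78.3418 70.7241 78.3418 86.7800
tree:
2.7183
4.7181 1.1522
7.9815 2.1702 0.3484
13.0939 4.0062 0.7231 0.0505
20.7082 7.2070 1.4899 0.1137 0.0000
28.3259 12.5227 3.0432 0.2560 0.0000 0.0000
35.2028 20.7082 6.1508 0.5764 0.0000 0.0000 0.0000
41.4111 28.3259 12.2700 1.2980 0.0000 0.0000 0.0000 0.0000
47.0157 35.2028 20.7082 2.9229 0.0000 0.0000 0.0000 0.0000 0.0000

Δt=0.24900  u=1.10771  d=0.90276  q=0.54913  discount=0.98493
step 8 (expiry): payoffs max(K−S,0) = 47.0157 35.2028 20.7082 2.9229 0.0000 0.0000 0.0000 0.0000 0.0000
step 7: (k=7,j=0): S=57.6389, (K−S)⁺=41.4111, hold=39.9180 ⇒ V=41.4111 exercise | (k=7,j=1): S=70.7241, (K−S)⁺=28.3259, hold=26.8328 ⇒ V=28.3259 exercise | (k=7,j=2): S=86.7800, (K−S)⁺=12.2700, hold=10.7769 ⇒ V=12.2700 exercise | (k=7,j=3): S=106.4809, (K−S)⁺=0.0000, hold=1.2980 ⇒ V=1.2980 continue | (k=7,j=4): S=130.6544, (K−S)⁺=0.0000, hold=0.0000 ⇒ V=0.0000 continue | (k=7,j=5): S=160.3157, (K−S)⁺=0.0000, hold=0.0000 ⇒ V=0.0000 continue | (k=7,j=6): S=196.7108, (K−S)⁺=0.0000, hold=0.0000 ⇒ V=0.0000 continue | (k=7,j=7): S=241.3684, (K−S)⁺=0.0000, hold=0.0000 ⇒ V=0.0000 continue  boundary S*=86.7800
step 6: (k=6,j=0): S=63.8472, (K−S)⁺=35.2028, hold=33.7097 ⇒ V=35.2028 exercise | (k=6,j=1): S=78.3418, (K−S)⁺=20.7082, hold=19.2151 ⇒ V=20.7082 exercise | (k=6,j=2): S=96.1271, (K−S)⁺=2.9229, hold=6.1508 ⇒ V=6.1508 continue | (k=6,j=3): S=117.9500, (K−S)⁺=0.0000, hold=0.5764 ⇒ V=0.5764 continue | (k=6,j=4): S=144.7272, (K−S)⁺=0.0000, hold=0.0000 ⇒ V=0.0000 continue | (k=6,j=5): S=177.5833, (K−S)⁺=0.0000, hold=0.0000 ⇒ V=0.0000 continue | (k=6,j=6): S=217.8985, (K−S)⁺=0.0000, hold=0.0000 ⇒ V=0.0000 continue  boundary S*=78.3418
step 5: (k=5,j=0): S=70.7241, (K−S)⁺=28.3259, hold=26.8328 ⇒ V=28.3259 exercise | (k=5,j=1): S=86.7800, (K−S)⁺=12.2700, hold=12.5227 ⇒ V=12.5227 continue | (k=5,j=2): S=106.4809, (K−S)⁺=0.0000, hold=3.0432 ⇒ V=3.0432 continue | (k=5,j=3): S=130.6544, (K−S)⁺=0.0000, hold=0.2560 ⇒ V=0.2560 continue | (k=5,j=4): S=160.3157, (K−S)⁺=0.0000, hold=0.0000 ⇒ V=0.0000 continue | (k=5,j=5): S=196.7108, (K−S)⁺=0.0000, hold=0.0000 ⇒ V=0.0000 continue  boundary S*=70.7241
step 4: (k=4,j=0): S=78.3418, (K−S)⁺=20.7082, hold=19.3518 ⇒ V=20.7082 exercise | (k=4,j=1): S=96.1271, (K−S)⁺=2.9229, hold=7.2070 ⇒ V=7.2070 continue | (k=4,j=2): S=117.9500, (K−S)⁺=0.0000, hold=1.4899 ⇒ V=1.4899 continue | (k=4,j=3): S=144.7272, (K−S)⁺=0.0000, hold=0.1137 ⇒ V=0.1137 continue | (k=4,j=4): S=177.5833, (K−S)⁺=0.0000, hold=0.0000 ⇒ V=0.0000 continue  boundary S*=78.3418
step 3: (k=3,j=0): S=86.7800, (K−S)⁺=12.2700, hold=13.0939 ⇒ V=13.0939 continue | (k=3,j=1): S=106.4809, (K−S)⁺=0.0000, hold=4.0062 ⇒ V=4.0062 continue | (k=3,j=2): S=130.6544, (K−S)⁺=0.0000, hold=0.7231 ⇒ V=0.7231 continue | (k=3,j=3): S=160.3157, (K−S)⁺=0.0000, hold=0.0505 ⇒ V=0.0505 continue  boundary S*=-
step 2: (k=2,j=0): S=96.1271, (K−S)⁺=2.9229, hold=7.9815 ⇒ V=7.9815 continue | (k=2,j=1): S=117.9500, (K−S)⁺=0.0000, hold=2.1702 ⇒ V=2.1702 continue | (k=2,j=2): S=144.7272, (K−S)⁺=0.0000, hold=0.3484 ⇒ V=0.3484 continue  boundary S*=-
step 1: (k=1,j=0): S=106.4809, (K−S)⁺=0.0000, hold=4.7181 ⇒ V=4.7181 continue | (k=1,j=1): S=130.6544, (K−S)⁺=0.0000, hold=1.1522 ⇒ V=1.1522 continue  boundary S*=-
step 0: (k=0,j=0): S=117.9500, (K−S)⁺=0.0000, hold=2.7183 ⇒ V=2.7183 continue  boundary S*=-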